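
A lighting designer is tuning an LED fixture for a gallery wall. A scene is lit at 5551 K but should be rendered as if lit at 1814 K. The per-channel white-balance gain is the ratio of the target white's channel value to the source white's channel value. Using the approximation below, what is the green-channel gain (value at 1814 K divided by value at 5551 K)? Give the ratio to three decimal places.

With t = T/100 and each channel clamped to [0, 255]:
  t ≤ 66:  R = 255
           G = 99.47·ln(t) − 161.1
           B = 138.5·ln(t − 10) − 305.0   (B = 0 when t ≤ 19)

0.533

At 5551 K (t = 55.51):
  G = 99.47·ln 55.51 − 161.1 = 99.47·4.0166 − 161.1 = 238.428.
At 1814 K (t = 18.14):
  G = 99.47·ln 18.14 − 161.1 = 99.47·2.8981 − 161.1 = 127.176.
Gain = 127.176 / 238.428 = 0.5334 → 0.533.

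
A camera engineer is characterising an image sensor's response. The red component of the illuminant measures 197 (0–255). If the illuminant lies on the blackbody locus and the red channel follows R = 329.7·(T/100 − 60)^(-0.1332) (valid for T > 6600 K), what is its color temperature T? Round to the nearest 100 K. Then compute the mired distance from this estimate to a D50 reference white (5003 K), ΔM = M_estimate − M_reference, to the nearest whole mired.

-107 mireds

(t − 60)^(-0.1332) = 197/329.7 = 0.59751.
t − 60 = 0.59751^(1/-0.1332) = 0.59751^(-7.508) = 47.761, so t = 107.761.
T = 100·t = 10776 K → 10800 K to the nearest 100 K.
M_estimate = 10⁶/10800 = 92.59; M_reference = 10⁶/5003 = 199.88.
ΔM = 92.59 − 199.88 = -107.29 → -107 mireds.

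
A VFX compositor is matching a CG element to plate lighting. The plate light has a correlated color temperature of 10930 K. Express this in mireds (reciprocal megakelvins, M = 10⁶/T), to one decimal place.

M = 10⁶ / 10930 = 91.491 → 91.5 mireds.

91.5 mireds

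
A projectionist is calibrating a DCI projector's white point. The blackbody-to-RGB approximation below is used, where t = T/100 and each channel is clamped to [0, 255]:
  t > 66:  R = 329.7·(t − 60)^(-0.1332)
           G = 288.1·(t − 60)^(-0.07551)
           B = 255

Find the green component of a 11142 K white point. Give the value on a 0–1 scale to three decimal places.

0.839

t = 11142/100 = 111.42; the t > 66 branch applies.
G = 288.1·(111.42 − 60)^(-0.07551) = 288.1·51.42^(-0.07551) = 288.1·0.74266 = 213.962.
On a 0–1 scale: 213.962/255 = 0.8391 → 0.839.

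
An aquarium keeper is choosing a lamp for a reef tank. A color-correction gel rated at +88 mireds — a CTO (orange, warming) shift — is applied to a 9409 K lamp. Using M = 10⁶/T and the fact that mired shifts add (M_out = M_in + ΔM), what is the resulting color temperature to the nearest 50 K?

5150 K

M_in = 10⁶/9409 = 106.28 mireds.
M_out = 106.28 + (+88) = 194.28 mireds.
T_out = 10⁶/194.28 = 5147.2 K → 5150 K.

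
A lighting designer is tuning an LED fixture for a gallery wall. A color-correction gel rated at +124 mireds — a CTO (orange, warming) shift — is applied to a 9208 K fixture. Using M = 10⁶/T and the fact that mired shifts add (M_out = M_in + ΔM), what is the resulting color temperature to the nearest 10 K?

M_in = 10⁶/9208 = 108.60 mireds.
M_out = 108.60 + (+124) = 232.60 mireds.
T_out = 10⁶/232.60 = 4299.2 K → 4300 K.

4300 K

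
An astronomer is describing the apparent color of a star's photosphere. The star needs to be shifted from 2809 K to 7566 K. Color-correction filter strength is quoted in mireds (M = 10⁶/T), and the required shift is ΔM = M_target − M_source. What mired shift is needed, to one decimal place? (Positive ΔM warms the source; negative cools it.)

M_source = 10⁶/2809 = 355.999; M_target = 10⁶/7566 = 132.170.
ΔM = 132.170 − 355.999 = -223.828 → -223.8 mireds, a cooling shift.

-223.8 mireds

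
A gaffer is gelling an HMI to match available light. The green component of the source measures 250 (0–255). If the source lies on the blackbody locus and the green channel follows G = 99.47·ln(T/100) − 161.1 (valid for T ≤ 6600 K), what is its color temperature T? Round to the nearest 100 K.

6200 K

ln t = (250 + 161.1) / 99.47 = 4.1329.
t = e^4.1329 = 62.359.
T = 100·t = 6236 K → 6200 K to the nearest 100 K.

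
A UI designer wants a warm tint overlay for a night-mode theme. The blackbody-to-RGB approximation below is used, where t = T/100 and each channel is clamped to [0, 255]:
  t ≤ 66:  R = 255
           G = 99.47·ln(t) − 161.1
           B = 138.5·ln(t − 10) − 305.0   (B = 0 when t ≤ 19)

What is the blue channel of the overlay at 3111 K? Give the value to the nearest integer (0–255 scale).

117

t = 3111/100 = 31.11; the t ≤ 66 branch applies.
B = 138.5·ln(31.11 − 10) − 305.0 = 138.5·ln 21.11 − 305.0 = 138.5·3.0497 − 305.0 = 117.390.
Rounded: 117.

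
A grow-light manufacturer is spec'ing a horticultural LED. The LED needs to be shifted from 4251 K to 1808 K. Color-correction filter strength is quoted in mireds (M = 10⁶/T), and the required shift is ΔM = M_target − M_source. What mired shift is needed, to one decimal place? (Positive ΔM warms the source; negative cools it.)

+317.9 mireds

M_source = 10⁶/4251 = 235.239; M_target = 10⁶/1808 = 553.097.
ΔM = 553.097 − 235.239 = 317.859 → +317.9 mireds, a warming shift.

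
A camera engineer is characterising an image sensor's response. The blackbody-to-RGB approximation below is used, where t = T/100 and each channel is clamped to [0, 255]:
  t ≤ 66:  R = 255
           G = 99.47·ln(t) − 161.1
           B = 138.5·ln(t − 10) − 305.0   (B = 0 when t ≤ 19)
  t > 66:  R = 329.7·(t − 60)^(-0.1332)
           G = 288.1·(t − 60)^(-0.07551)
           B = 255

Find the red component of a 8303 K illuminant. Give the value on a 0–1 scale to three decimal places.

t = 8303/100 = 83.03; the t > 66 branch applies.
R = 329.7·(83.03 − 60)^(-0.1332) = 329.7·23.03^(-0.1332) = 329.7·0.65848 = 217.101.
On a 0–1 scale: 217.101/255 = 0.8514 → 0.851.

0.851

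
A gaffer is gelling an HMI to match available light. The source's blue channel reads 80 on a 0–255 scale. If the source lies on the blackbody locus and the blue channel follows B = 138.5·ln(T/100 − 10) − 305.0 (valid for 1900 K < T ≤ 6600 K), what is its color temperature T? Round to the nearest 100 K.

2600 K

ln(t − 10) = (80 + 305.0) / 138.5 = 2.7798.
t − 10 = e^2.7798 = 16.116, so t = 26.116.
T = 100·t = 2612 K → 2600 K to the nearest 100 K.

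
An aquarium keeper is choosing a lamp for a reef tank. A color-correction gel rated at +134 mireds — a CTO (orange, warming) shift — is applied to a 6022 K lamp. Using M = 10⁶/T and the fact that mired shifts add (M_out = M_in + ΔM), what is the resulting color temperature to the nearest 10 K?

3330 K

M_in = 10⁶/6022 = 166.06 mireds.
M_out = 166.06 + (+134) = 300.06 mireds.
T_out = 10⁶/300.06 = 3332.7 K → 3330 K.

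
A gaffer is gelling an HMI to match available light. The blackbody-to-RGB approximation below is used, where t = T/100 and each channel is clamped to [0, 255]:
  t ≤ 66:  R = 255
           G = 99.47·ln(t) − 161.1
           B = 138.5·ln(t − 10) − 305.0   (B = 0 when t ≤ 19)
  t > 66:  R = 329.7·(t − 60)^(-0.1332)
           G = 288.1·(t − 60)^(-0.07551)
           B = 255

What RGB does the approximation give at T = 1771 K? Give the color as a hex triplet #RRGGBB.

t = 1771/100 = 17.71; the t ≤ 66 branch applies.
R = 255 by definition for t ≤ 66.
G = 99.47·ln 17.71 − 161.1 = 99.47·2.8741 − 161.1 = 124.790.
t = 17.71 ≤ 19, so B = 0.
Rounded: (255, 125, 0).
In hex: #FF7D00.

#FF7D00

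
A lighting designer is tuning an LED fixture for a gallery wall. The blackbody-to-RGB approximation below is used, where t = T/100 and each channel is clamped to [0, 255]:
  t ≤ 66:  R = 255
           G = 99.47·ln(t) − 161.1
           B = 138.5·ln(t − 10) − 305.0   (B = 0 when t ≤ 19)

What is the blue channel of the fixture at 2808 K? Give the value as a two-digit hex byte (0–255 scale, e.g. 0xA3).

0x60

t = 2808/100 = 28.08; the t ≤ 66 branch applies.
B = 138.5·ln(28.08 − 10) − 305.0 = 138.5·ln 18.08 − 305.0 = 138.5·2.8948 − 305.0 = 95.931.
Rounded: 96; in hex, 0x60.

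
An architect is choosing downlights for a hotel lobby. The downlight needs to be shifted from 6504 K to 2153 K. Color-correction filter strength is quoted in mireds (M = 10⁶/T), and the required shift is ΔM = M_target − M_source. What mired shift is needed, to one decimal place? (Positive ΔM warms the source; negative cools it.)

M_source = 10⁶/6504 = 153.752; M_target = 10⁶/2153 = 464.468.
ΔM = 464.468 − 153.752 = 310.717 → +310.7 mireds, a warming shift.

+310.7 mireds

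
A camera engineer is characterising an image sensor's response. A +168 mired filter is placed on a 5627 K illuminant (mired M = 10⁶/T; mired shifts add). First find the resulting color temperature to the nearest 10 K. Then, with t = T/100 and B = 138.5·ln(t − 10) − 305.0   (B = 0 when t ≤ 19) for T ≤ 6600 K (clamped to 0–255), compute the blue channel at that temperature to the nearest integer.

M_in = 10⁶/5627 = 177.71; M_out = 177.71 + (+168) = 345.71.
T_out = 10⁶/345.71 = 2892.6 K → 2890 K; t = 28.9.
B = 138.5·ln(28.9 − 10) − 305.0 = 138.5·ln 18.9 − 305.0 = 138.5·2.9392 − 305.0 = 102.074.
Rounded: 102.

102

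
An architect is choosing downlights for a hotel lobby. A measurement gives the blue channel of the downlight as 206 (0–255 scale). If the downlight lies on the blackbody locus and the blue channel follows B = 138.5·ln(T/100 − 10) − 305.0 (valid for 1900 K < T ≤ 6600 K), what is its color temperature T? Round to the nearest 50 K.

5000 K

ln(t − 10) = (206 + 305.0) / 138.5 = 3.6895.
t − 10 = e^3.6895 = 40.026, so t = 50.026.
T = 100·t = 5003 K → 5000 K to the nearest 50 K.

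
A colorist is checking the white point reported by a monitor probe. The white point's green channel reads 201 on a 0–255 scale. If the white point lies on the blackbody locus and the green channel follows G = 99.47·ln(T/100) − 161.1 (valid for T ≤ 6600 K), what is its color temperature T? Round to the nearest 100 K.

3800 K

ln t = (201 + 161.1) / 99.47 = 3.6403.
t = e^3.6403 = 38.103.
T = 100·t = 3810 K → 3800 K to the nearest 100 K.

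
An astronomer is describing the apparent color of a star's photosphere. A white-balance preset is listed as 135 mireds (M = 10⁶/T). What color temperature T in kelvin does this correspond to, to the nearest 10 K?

7410 K

T = 10⁶ / 135 = 7407.41 K → 7410 K.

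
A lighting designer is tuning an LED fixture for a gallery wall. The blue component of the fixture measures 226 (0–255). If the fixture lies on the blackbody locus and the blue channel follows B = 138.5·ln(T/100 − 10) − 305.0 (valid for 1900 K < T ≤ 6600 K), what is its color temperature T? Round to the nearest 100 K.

ln(t − 10) = (226 + 305.0) / 138.5 = 3.8339.
t − 10 = e^3.8339 = 46.244, so t = 56.244.
T = 100·t = 5624 K → 5600 K to the nearest 100 K.

5600 K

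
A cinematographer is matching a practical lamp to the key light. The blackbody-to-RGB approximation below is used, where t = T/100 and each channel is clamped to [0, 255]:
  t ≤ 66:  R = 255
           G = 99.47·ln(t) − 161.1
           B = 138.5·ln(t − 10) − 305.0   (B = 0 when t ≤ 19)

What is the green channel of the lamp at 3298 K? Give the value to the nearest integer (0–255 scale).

187

t = 3298/100 = 32.98; the t ≤ 66 branch applies.
G = 99.47·ln 32.98 − 161.1 = 99.47·3.4959 − 161.1 = 186.637.
Rounded: 187.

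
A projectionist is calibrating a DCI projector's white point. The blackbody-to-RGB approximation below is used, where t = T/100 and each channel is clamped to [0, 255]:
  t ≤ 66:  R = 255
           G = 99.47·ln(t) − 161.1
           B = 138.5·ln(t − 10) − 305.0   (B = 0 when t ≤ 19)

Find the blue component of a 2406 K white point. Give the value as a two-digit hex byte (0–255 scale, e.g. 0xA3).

t = 2406/100 = 24.06; the t ≤ 66 branch applies.
B = 138.5·ln(24.06 − 10) − 305.0 = 138.5·ln 14.06 − 305.0 = 138.5·2.6433 − 305.0 = 61.102.
Rounded: 61; in hex, 0x3D.

0x3D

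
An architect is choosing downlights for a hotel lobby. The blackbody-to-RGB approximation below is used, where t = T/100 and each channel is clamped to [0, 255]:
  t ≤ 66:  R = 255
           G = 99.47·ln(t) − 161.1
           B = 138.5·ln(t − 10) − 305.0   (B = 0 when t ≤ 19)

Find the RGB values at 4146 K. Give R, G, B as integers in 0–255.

R=255, G=209, B=173

t = 4146/100 = 41.46; the t ≤ 66 branch applies.
R = 255 by definition for t ≤ 66.
G = 99.47·ln 41.46 − 161.1 = 99.47·3.7247 − 161.1 = 209.399.
B = 138.5·ln(41.46 − 10) − 305.0 = 138.5·ln 31.46 − 305.0 = 138.5·3.4487 − 305.0 = 172.647.
Rounded: (255, 209, 173).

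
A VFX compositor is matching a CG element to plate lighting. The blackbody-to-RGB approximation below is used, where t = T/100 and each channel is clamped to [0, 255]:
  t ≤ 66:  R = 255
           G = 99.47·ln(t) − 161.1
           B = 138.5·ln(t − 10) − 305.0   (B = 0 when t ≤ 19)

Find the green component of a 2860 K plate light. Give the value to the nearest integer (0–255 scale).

t = 2860/100 = 28.6; the t ≤ 66 branch applies.
G = 99.47·ln 28.6 − 161.1 = 99.47·3.3534 − 161.1 = 172.463.
Rounded: 172.

172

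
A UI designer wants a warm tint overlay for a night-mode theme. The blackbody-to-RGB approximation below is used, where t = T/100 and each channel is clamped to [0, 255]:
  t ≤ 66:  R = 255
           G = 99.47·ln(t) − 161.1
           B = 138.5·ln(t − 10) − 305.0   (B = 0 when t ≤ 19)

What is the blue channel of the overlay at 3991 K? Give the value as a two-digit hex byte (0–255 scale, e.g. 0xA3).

0xA6

t = 3991/100 = 39.91; the t ≤ 66 branch applies.
B = 138.5·ln(39.91 − 10) − 305.0 = 138.5·ln 29.91 − 305.0 = 138.5·3.3982 − 305.0 = 165.650.
Rounded: 166; in hex, 0xA6.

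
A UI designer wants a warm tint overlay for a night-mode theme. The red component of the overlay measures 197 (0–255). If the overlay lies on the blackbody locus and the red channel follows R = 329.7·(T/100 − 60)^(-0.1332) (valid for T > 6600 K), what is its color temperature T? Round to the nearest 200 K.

(t − 60)^(-0.1332) = 197/329.7 = 0.59751.
t − 60 = 0.59751^(1/-0.1332) = 0.59751^(-7.508) = 47.761, so t = 107.761.
T = 100·t = 10776 K → 10800 K to the nearest 200 K.

10800 K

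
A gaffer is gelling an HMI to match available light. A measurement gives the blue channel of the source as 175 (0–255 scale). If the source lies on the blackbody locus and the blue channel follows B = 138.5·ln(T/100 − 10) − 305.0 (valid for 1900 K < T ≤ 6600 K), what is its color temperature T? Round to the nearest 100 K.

ln(t − 10) = (175 + 305.0) / 138.5 = 3.4657.
t − 10 = e^3.4657 = 31.999, so t = 41.999.
T = 100·t = 4200 K → 4200 K to the nearest 100 K.

4200 K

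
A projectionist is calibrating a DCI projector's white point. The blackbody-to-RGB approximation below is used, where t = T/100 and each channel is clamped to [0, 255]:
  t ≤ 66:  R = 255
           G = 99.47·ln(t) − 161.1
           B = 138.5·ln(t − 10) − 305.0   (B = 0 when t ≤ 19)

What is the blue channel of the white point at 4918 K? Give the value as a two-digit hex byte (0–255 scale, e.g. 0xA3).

0xCB

t = 4918/100 = 49.18; the t ≤ 66 branch applies.
B = 138.5·ln(49.18 − 10) − 305.0 = 138.5·ln 39.18 − 305.0 = 138.5·3.6682 − 305.0 = 203.041.
Rounded: 203; in hex, 0xCB.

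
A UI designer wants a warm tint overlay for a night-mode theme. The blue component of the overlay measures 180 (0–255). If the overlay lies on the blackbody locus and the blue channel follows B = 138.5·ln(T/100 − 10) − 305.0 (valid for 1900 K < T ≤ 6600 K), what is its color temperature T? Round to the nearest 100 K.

4300 K

ln(t − 10) = (180 + 305.0) / 138.5 = 3.5018.
t − 10 = e^3.5018 = 33.175, so t = 43.175.
T = 100·t = 4318 K → 4300 K to the nearest 100 K.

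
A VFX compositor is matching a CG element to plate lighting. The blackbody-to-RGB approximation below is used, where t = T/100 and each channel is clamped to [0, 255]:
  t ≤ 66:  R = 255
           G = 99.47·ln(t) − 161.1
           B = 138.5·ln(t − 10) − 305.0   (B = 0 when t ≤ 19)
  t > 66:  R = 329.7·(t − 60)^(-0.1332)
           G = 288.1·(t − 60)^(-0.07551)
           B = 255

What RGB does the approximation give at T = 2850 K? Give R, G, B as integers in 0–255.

t = 2850/100 = 28.5; the t ≤ 66 branch applies.
R = 255 by definition for t ≤ 66.
G = 99.47·ln 28.5 − 161.1 = 99.47·3.3499 − 161.1 = 172.115.
B = 138.5·ln(28.5 − 10) − 305.0 = 138.5·ln 18.5 − 305.0 = 138.5·2.9178 − 305.0 = 99.111.
Rounded: (255, 172, 99).

R=255, G=172, B=99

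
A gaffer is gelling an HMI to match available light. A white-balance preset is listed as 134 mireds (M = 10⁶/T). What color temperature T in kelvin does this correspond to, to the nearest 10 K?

7460 K

T = 10⁶ / 134 = 7462.69 K → 7460 K.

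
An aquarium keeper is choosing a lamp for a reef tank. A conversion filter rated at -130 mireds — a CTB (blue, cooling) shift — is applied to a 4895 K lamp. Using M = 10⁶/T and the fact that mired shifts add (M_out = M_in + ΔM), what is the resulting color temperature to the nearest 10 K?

M_in = 10⁶/4895 = 204.29 mireds.
M_out = 204.29 + (-130) = 74.29 mireds.
T_out = 10⁶/74.29 = 13460.7 K → 13460 K.

13460 K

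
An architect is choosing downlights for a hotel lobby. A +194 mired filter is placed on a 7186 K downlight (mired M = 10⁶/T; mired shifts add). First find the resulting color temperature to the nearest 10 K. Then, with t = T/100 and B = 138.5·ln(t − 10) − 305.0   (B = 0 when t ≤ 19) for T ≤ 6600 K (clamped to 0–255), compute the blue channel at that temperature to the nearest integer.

M_in = 10⁶/7186 = 139.16; M_out = 139.16 + (+194) = 333.16.
T_out = 10⁶/333.16 = 3001.6 K → 3000 K; t = 30.
B = 138.5·ln(30 − 10) − 305.0 = 138.5·ln 20 − 305.0 = 138.5·2.9957 − 305.0 = 109.909.
Rounded: 110.

110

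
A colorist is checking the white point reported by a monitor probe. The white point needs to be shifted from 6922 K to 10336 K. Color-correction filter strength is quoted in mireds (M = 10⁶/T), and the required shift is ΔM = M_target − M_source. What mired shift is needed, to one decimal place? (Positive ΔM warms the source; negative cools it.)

-47.7 mireds

M_source = 10⁶/6922 = 144.467; M_target = 10⁶/10336 = 96.749.
ΔM = 96.749 − 144.467 = -47.718 → -47.7 mireds, a cooling shift.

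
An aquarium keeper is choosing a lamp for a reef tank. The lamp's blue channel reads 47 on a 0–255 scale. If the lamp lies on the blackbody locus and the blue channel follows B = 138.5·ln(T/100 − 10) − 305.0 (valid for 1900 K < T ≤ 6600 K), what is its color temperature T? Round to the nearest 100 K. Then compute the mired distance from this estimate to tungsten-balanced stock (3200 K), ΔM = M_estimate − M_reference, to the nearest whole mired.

+122 mireds

ln(t − 10) = (47 + 305.0) / 138.5 = 2.5415.
t − 10 = e^2.5415 = 12.699, so t = 22.699.
T = 100·t = 2270 K → 2300 K to the nearest 100 K.
M_estimate = 10⁶/2300 = 434.78; M_reference = 10⁶/3200 = 312.50.
ΔM = 434.78 − 312.50 = 122.28 → +122 mireds.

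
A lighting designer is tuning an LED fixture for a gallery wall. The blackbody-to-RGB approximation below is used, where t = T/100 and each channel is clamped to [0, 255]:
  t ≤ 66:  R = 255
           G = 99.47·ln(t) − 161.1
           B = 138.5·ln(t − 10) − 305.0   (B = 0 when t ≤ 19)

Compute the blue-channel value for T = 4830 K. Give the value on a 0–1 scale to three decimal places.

0.784

t = 4830/100 = 48.3; the t ≤ 66 branch applies.
B = 138.5·ln(48.3 − 10) − 305.0 = 138.5·ln 38.3 − 305.0 = 138.5·3.6454 − 305.0 = 199.895.
On a 0–1 scale: 199.895/255 = 0.7839 → 0.784.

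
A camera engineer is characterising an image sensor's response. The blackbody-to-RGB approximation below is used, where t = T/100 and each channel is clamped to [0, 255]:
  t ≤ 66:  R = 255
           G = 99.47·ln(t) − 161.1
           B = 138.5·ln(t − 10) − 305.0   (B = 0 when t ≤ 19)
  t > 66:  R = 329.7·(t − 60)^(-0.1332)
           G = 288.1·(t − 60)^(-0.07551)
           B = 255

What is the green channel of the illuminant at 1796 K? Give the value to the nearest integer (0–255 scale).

t = 1796/100 = 17.96; the t ≤ 66 branch applies.
G = 99.47·ln 17.96 − 161.1 = 99.47·2.8881 − 161.1 = 126.184.
Rounded: 126.

126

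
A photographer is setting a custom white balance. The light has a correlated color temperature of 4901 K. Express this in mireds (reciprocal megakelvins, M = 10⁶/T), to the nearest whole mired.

204 mireds

M = 10⁶ / 4901 = 204.040 → 204 mireds.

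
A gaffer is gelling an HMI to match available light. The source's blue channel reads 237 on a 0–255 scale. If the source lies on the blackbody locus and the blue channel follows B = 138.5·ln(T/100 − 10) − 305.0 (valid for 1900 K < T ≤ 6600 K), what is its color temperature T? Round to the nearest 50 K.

6000 K

ln(t − 10) = (237 + 305.0) / 138.5 = 3.9134.
t − 10 = e^3.9134 = 50.067, so t = 60.067.
T = 100·t = 6007 K → 6000 K to the nearest 50 K.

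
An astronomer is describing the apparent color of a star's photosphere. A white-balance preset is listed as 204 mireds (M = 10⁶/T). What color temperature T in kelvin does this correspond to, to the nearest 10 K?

T = 10⁶ / 204 = 4901.96 K → 4900 K.

4900 K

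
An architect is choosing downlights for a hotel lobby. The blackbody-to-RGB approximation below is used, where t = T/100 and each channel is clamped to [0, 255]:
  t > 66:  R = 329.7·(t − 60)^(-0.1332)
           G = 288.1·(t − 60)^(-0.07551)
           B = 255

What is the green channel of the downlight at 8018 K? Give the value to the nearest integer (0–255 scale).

230

t = 8018/100 = 80.18; the t > 66 branch applies.
G = 288.1·(80.18 − 60)^(-0.07551) = 288.1·20.18^(-0.07551) = 288.1·0.79701 = 229.619.
Rounded: 230.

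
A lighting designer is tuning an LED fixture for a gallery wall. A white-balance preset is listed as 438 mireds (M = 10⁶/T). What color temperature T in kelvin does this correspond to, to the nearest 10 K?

2280 K

T = 10⁶ / 438 = 2283.11 K → 2280 K.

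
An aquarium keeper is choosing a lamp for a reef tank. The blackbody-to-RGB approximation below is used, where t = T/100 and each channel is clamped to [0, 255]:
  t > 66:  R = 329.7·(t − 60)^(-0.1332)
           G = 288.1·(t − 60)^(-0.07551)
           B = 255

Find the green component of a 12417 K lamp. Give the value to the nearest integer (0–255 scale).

t = 12417/100 = 124.17; the t > 66 branch applies.
G = 288.1·(124.17 − 60)^(-0.07551) = 288.1·64.17^(-0.07551) = 288.1·0.73035 = 210.413.
Rounded: 210.

210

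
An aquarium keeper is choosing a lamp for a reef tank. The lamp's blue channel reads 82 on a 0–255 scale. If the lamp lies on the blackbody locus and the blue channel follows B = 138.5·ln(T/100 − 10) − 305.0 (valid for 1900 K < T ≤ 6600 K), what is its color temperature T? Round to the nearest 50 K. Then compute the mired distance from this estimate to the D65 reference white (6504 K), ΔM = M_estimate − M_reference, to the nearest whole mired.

ln(t − 10) = (82 + 305.0) / 138.5 = 2.7942.
t − 10 = e^2.7942 = 16.350, so t = 26.350.
T = 100·t = 2635 K → 2650 K to the nearest 50 K.
M_estimate = 10⁶/2650 = 377.36; M_reference = 10⁶/6504 = 153.75.
ΔM = 377.36 − 153.75 = 223.61 → +224 mireds.

+224 mireds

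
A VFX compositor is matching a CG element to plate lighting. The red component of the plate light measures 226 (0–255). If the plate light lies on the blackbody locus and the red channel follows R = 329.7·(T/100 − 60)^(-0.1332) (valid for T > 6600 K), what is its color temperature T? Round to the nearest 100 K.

7700 K

(t − 60)^(-0.1332) = 226/329.7 = 0.68547.
t − 60 = 0.68547^(1/-0.1332) = 0.68547^(-7.508) = 17.034, so t = 77.034.
T = 100·t = 7703 K → 7700 K to the nearest 100 K.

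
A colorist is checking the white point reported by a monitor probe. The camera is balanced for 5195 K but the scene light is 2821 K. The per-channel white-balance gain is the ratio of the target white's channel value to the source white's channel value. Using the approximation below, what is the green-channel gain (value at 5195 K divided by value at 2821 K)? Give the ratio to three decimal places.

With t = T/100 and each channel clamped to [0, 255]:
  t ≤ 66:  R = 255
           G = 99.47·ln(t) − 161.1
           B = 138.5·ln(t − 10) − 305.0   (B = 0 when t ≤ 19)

1.355

At 2821 K (t = 28.21):
  G = 99.47·ln 28.21 − 161.1 = 99.47·3.3397 − 161.1 = 171.098.
At 5195 K (t = 51.95):
  G = 99.47·ln 51.95 − 161.1 = 99.47·3.9503 − 161.1 = 231.835.
Gain = 231.835 / 171.098 = 1.3550 → 1.355.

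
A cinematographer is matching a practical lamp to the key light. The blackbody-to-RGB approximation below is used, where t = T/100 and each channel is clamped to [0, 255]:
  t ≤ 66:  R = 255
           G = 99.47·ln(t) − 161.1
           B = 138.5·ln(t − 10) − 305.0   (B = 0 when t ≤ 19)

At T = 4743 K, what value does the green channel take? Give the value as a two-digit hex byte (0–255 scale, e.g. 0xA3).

t = 4743/100 = 47.43; the t ≤ 66 branch applies.
G = 99.47·ln 47.43 − 161.1 = 99.47·3.8593 − 161.1 = 222.780.
Rounded: 223; in hex, 0xDF.

0xDF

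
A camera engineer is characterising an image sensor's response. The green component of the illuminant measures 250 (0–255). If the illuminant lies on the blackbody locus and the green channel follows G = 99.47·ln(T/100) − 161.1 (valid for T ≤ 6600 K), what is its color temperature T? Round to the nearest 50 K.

ln t = (250 + 161.1) / 99.47 = 4.1329.
t = e^4.1329 = 62.359.
T = 100·t = 6236 K → 6250 K to the nearest 50 K.

6250 K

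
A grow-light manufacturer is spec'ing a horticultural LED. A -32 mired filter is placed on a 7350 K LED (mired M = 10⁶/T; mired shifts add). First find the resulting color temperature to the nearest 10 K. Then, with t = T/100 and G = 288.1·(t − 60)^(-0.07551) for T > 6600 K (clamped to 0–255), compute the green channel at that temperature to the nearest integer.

M_in = 10⁶/7350 = 136.05; M_out = 136.05 + (-32) = 104.05.
T_out = 10⁶/104.05 = 9610.4 K → 9610 K; t = 96.1.
G = 288.1·(96.1 − 60)^(-0.07551) = 288.1·36.1^(-0.07551) = 288.1·0.76277 = 219.754.
Rounded: 220.

220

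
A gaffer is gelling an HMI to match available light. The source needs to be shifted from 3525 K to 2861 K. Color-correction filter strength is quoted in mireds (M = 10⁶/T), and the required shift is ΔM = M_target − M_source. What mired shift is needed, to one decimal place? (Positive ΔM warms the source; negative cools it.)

M_source = 10⁶/3525 = 283.688; M_target = 10⁶/2861 = 349.528.
ΔM = 349.528 − 283.688 = 65.840 → +65.8 mireds, a warming shift.

+65.8 mireds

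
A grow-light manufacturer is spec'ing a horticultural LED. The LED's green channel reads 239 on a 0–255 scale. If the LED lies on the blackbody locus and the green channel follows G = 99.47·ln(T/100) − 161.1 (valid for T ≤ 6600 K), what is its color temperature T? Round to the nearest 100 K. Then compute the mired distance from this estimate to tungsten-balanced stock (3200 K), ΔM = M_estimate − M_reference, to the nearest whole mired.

-134 mireds

ln t = (239 + 161.1) / 99.47 = 4.0223.
t = e^4.0223 = 55.830.
T = 100·t = 5583 K → 5600 K to the nearest 100 K.
M_estimate = 10⁶/5600 = 178.57; M_reference = 10⁶/3200 = 312.50.
ΔM = 178.57 − 312.50 = -133.93 → -134 mireds.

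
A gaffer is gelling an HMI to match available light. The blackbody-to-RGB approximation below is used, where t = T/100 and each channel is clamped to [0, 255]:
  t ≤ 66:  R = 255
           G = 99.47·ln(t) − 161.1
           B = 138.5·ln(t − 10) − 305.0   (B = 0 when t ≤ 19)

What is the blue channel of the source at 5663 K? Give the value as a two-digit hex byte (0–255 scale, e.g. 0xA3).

0xE3

t = 5663/100 = 56.63; the t ≤ 66 branch applies.
B = 138.5·ln(56.63 − 10) − 305.0 = 138.5·ln 46.63 − 305.0 = 138.5·3.8422 − 305.0 = 227.151.
Rounded: 227; in hex, 0xE3.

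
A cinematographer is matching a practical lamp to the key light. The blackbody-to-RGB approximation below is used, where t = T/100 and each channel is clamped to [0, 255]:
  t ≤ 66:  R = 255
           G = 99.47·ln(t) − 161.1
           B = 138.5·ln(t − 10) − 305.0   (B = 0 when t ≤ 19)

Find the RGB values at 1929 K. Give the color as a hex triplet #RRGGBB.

t = 1929/100 = 19.29; the t ≤ 66 branch applies.
R = 255 by definition for t ≤ 66.
G = 99.47·ln 19.29 − 161.1 = 99.47·2.9596 − 161.1 = 133.290.
B = 138.5·ln(19.29 − 10) − 305.0 = 138.5·ln 9.29 − 305.0 = 138.5·2.2289 − 305.0 = 3.708.
Rounded: (255, 133, 4).
In hex: #FF8504.

#FF8504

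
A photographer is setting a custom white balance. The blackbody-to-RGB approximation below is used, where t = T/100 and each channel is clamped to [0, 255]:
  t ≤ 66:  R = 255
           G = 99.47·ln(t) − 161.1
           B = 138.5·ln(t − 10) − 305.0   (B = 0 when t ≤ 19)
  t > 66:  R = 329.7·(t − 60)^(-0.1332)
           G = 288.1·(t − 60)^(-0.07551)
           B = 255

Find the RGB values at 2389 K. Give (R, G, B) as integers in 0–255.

t = 2389/100 = 23.89; the t ≤ 66 branch applies.
R = 255 by definition for t ≤ 66.
G = 99.47·ln 23.89 − 161.1 = 99.47·3.1735 − 161.1 = 154.564.
B = 138.5·ln(23.89 − 10) − 305.0 = 138.5·ln 13.89 − 305.0 = 138.5·2.6312 − 305.0 = 59.417.
Rounded: (255, 155, 59).

(255, 155, 59)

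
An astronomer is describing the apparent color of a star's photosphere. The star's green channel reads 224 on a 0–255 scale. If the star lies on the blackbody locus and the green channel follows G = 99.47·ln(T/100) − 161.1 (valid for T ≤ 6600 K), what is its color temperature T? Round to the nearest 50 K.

4800 K

ln t = (224 + 161.1) / 99.47 = 3.8715.
t = e^3.8715 = 48.015.
T = 100·t = 4802 K → 4800 K to the nearest 50 K.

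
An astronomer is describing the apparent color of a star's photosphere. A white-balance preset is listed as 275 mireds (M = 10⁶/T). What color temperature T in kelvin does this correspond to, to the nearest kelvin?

3636 K

T = 10⁶ / 275 = 3636.36 K → 3636 K.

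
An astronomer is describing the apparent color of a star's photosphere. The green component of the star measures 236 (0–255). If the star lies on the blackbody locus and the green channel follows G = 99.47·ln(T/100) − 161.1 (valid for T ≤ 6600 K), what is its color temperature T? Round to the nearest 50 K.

5400 K

ln t = (236 + 161.1) / 99.47 = 3.9922.
t = e^3.9922 = 54.172.
T = 100·t = 5417 K → 5400 K to the nearest 50 K.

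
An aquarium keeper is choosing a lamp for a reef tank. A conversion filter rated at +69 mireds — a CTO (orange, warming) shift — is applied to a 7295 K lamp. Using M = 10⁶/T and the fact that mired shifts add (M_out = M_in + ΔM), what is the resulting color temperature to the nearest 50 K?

4850 K

M_in = 10⁶/7295 = 137.08 mireds.
M_out = 137.08 + (+69) = 206.08 mireds.
T_out = 10⁶/206.08 = 4852.5 K → 4850 K.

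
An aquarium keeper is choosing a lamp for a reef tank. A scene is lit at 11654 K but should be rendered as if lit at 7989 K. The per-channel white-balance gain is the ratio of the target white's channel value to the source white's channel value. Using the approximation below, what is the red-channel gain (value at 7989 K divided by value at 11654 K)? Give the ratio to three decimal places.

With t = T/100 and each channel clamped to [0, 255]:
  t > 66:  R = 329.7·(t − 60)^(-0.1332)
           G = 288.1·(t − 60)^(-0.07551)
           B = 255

1.149

At 11654 K (t = 116.54):
  R = 329.7·(116.54 − 60)^(-0.1332) = 329.7·56.54^(-0.1332) = 329.7·0.58423 = 192.622.
At 7989 K (t = 79.89):
  R = 329.7·(79.89 − 60)^(-0.1332) = 329.7·19.89^(-0.1332) = 329.7·0.67146 = 221.381.
Gain = 221.381 / 192.622 = 1.1493 → 1.149.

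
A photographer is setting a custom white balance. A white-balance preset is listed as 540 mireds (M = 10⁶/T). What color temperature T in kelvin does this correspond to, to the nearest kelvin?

1852 K

T = 10⁶ / 540 = 1851.85 K → 1852 K.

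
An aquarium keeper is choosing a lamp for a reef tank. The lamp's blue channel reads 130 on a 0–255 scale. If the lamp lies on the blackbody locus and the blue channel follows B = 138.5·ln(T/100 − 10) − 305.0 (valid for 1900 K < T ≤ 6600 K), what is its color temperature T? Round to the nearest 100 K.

ln(t − 10) = (130 + 305.0) / 138.5 = 3.1408.
t − 10 = e^3.1408 = 23.122, so t = 33.122.
T = 100·t = 3312 K → 3300 K to the nearest 100 K.

3300 K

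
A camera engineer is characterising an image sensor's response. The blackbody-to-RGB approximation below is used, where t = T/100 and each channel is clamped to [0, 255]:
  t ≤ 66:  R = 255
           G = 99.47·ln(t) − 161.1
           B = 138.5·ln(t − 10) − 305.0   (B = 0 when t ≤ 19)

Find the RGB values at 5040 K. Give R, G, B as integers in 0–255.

R=255, G=229, B=207

t = 5040/100 = 50.4; the t ≤ 66 branch applies.
R = 255 by definition for t ≤ 66.
G = 99.47·ln 50.4 − 161.1 = 99.47·3.9200 − 161.1 = 228.822.
B = 138.5·ln(50.4 − 10) − 305.0 = 138.5·ln 40.4 − 305.0 = 138.5·3.6988 − 305.0 = 207.288.
Rounded: (255, 229, 207).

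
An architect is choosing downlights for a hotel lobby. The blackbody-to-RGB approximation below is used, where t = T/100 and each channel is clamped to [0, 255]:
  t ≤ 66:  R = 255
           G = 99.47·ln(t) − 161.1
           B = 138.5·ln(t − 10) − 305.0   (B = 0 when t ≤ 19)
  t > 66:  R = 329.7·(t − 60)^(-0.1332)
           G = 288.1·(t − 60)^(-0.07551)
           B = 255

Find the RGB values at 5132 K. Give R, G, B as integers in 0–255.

t = 5132/100 = 51.32; the t ≤ 66 branch applies.
R = 255 by definition for t ≤ 66.
G = 99.47·ln 51.32 − 161.1 = 99.47·3.9381 − 161.1 = 230.621.
B = 138.5·ln(51.32 − 10) − 305.0 = 138.5·ln 41.32 − 305.0 = 138.5·3.7213 − 305.0 = 210.407.
Rounded: (255, 231, 210).

R=255, G=231, B=210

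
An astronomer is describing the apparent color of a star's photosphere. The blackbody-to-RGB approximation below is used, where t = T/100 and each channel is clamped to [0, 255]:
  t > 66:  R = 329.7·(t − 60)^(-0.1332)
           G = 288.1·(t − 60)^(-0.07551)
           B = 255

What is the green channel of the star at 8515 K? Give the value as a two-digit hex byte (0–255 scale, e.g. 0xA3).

t = 8515/100 = 85.15; the t > 66 branch applies.
G = 288.1·(85.15 − 60)^(-0.07551) = 288.1·25.15^(-0.07551) = 288.1·0.78387 = 225.834.
Rounded: 226; in hex, 0xE2.

0xE2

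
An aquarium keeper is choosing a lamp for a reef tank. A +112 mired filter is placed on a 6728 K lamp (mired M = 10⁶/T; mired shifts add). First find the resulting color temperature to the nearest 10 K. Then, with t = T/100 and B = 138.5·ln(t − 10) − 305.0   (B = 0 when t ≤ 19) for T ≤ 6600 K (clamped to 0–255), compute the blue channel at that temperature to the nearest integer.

M_in = 10⁶/6728 = 148.63; M_out = 148.63 + (+112) = 260.63.
T_out = 10⁶/260.63 = 3836.8 K → 3840 K; t = 38.4.
B = 138.5·ln(38.4 − 10) − 305.0 = 138.5·ln 28.4 − 305.0 = 138.5·3.3464 − 305.0 = 158.475.
Rounded: 158.

158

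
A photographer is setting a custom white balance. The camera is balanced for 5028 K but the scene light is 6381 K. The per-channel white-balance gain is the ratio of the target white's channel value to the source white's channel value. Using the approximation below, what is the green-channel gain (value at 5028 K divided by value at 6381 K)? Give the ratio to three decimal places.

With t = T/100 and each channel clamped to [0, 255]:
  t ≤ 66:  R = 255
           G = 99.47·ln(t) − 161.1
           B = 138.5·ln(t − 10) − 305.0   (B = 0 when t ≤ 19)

0.906

At 6381 K (t = 63.81):
  G = 99.47·ln 63.81 − 161.1 = 99.47·4.1559 − 161.1 = 252.288.
At 5028 K (t = 50.28):
  G = 99.47·ln 50.28 − 161.1 = 99.47·3.9176 − 161.1 = 228.584.
Gain = 228.584 / 252.288 = 0.9060 → 0.906.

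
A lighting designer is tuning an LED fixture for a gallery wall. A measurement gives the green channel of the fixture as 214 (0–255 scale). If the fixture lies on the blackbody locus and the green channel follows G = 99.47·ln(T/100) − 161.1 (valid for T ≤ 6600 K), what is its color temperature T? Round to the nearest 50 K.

4350 K

ln t = (214 + 161.1) / 99.47 = 3.7710.
t = e^3.7710 = 43.423.
T = 100·t = 4342 K → 4350 K to the nearest 50 K.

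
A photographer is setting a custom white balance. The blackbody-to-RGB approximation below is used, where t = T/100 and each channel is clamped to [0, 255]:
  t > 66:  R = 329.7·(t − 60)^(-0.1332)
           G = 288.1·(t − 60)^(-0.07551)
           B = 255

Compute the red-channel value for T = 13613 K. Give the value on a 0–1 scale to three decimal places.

0.726

t = 13613/100 = 136.13; the t > 66 branch applies.
R = 329.7·(136.13 − 60)^(-0.1332) = 329.7·76.13^(-0.1332) = 329.7·0.56153 = 185.138.
On a 0–1 scale: 185.138/255 = 0.7260 → 0.726.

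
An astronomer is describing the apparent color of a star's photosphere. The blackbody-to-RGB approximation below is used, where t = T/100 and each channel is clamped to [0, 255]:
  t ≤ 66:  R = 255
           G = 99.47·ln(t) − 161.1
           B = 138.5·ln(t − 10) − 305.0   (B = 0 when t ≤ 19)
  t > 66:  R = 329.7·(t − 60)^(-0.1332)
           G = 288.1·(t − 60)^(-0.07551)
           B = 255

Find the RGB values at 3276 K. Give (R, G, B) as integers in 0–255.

t = 3276/100 = 32.76; the t ≤ 66 branch applies.
R = 255 by definition for t ≤ 66.
G = 99.47·ln 32.76 − 161.1 = 99.47·3.4892 − 161.1 = 185.972.
B = 138.5·ln(32.76 − 10) − 305.0 = 138.5·ln 22.76 − 305.0 = 138.5·3.1250 − 305.0 = 127.813.
Rounded: (255, 186, 128).

(255, 186, 128)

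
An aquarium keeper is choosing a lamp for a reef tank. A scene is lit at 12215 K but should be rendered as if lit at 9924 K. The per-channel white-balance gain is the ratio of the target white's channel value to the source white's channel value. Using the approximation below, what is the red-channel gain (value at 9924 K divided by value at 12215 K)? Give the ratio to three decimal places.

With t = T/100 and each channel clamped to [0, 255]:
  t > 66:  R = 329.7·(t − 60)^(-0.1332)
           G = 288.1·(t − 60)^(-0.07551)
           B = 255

At 12215 K (t = 122.15):
  R = 329.7·(122.15 − 60)^(-0.1332) = 329.7·62.15^(-0.1332) = 329.7·0.57692 = 190.210.
At 9924 K (t = 99.24):
  R = 329.7·(99.24 − 60)^(-0.1332) = 329.7·39.24^(-0.1332) = 329.7·0.61336 = 202.225.
Gain = 202.225 / 190.210 = 1.0632 → 1.063.

1.063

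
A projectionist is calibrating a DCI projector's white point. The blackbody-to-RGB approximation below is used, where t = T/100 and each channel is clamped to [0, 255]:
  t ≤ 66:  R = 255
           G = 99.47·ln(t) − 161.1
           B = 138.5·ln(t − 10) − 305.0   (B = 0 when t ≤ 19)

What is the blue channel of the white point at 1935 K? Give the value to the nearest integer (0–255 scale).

5

t = 1935/100 = 19.35; the t ≤ 66 branch applies.
B = 138.5·ln(19.35 − 10) − 305.0 = 138.5·ln 9.35 − 305.0 = 138.5·2.2354 − 305.0 = 4.600.
Rounded: 5.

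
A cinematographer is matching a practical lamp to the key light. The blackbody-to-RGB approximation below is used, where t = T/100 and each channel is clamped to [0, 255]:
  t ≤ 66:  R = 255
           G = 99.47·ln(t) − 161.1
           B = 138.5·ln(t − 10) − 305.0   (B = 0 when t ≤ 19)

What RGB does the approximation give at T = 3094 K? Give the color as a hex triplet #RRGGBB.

#FFB474

t = 3094/100 = 30.94; the t ≤ 66 branch applies.
R = 255 by definition for t ≤ 66.
G = 99.47·ln 30.94 − 161.1 = 99.47·3.4320 − 161.1 = 180.286.
B = 138.5·ln(30.94 − 10) − 305.0 = 138.5·ln 20.94 − 305.0 = 138.5·3.0417 − 305.0 = 116.270.
Rounded: (255, 180, 116).
In hex: #FFB474.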